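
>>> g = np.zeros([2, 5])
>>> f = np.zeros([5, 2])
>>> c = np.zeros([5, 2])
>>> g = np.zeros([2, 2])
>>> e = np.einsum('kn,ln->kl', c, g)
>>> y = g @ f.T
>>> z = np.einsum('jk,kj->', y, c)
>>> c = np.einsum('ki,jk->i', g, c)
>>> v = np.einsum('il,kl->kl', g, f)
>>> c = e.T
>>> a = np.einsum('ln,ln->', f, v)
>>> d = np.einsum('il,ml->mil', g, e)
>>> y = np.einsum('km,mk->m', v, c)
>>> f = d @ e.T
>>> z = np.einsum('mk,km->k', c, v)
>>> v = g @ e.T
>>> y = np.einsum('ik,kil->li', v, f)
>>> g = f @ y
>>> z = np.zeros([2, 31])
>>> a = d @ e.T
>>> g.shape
(5, 2, 2)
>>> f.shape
(5, 2, 5)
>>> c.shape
(2, 5)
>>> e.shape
(5, 2)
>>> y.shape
(5, 2)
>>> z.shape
(2, 31)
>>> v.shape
(2, 5)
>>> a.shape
(5, 2, 5)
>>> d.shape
(5, 2, 2)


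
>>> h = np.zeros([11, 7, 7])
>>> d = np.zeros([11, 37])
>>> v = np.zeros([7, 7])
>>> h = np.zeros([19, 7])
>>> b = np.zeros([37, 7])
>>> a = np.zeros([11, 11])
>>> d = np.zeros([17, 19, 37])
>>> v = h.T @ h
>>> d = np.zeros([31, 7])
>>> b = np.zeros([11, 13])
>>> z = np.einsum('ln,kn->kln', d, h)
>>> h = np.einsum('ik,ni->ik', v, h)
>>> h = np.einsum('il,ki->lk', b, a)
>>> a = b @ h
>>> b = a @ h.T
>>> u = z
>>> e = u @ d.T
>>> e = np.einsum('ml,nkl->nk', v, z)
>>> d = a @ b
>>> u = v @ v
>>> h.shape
(13, 11)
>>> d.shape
(11, 13)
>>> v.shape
(7, 7)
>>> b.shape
(11, 13)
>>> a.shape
(11, 11)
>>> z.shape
(19, 31, 7)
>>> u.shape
(7, 7)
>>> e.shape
(19, 31)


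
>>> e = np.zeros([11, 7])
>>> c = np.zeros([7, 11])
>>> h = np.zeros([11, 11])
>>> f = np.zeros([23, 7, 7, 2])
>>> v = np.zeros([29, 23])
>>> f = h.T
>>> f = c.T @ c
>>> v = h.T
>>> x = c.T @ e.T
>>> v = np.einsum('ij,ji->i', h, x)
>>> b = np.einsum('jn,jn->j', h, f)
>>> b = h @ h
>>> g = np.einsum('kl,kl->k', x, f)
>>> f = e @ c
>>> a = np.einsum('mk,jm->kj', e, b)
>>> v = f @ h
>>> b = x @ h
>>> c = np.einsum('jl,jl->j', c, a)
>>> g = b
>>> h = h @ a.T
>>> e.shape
(11, 7)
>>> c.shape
(7,)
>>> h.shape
(11, 7)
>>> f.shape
(11, 11)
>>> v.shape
(11, 11)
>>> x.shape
(11, 11)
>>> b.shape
(11, 11)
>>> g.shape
(11, 11)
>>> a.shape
(7, 11)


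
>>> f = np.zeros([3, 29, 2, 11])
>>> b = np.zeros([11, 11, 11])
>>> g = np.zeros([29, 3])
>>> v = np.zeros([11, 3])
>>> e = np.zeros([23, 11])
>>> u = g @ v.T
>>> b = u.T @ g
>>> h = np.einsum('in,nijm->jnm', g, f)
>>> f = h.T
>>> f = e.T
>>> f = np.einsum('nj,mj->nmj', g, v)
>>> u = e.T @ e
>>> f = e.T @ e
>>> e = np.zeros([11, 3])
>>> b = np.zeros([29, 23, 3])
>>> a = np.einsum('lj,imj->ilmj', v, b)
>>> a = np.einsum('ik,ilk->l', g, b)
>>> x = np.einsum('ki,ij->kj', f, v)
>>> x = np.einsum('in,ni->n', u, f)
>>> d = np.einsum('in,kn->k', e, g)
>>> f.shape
(11, 11)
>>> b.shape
(29, 23, 3)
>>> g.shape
(29, 3)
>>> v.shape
(11, 3)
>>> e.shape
(11, 3)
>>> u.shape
(11, 11)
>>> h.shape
(2, 3, 11)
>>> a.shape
(23,)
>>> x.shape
(11,)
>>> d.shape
(29,)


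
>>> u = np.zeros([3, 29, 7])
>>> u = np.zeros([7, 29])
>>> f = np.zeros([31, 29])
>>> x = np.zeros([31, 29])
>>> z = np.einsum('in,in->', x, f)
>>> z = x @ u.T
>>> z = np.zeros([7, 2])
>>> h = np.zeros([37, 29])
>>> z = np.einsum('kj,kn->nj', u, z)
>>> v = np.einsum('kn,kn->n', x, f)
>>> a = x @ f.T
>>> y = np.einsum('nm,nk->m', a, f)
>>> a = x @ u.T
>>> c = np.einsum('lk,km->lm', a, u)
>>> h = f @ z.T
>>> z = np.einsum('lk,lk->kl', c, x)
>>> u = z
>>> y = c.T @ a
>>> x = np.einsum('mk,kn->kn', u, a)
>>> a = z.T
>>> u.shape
(29, 31)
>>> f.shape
(31, 29)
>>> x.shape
(31, 7)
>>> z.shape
(29, 31)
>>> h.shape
(31, 2)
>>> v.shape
(29,)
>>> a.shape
(31, 29)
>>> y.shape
(29, 7)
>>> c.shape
(31, 29)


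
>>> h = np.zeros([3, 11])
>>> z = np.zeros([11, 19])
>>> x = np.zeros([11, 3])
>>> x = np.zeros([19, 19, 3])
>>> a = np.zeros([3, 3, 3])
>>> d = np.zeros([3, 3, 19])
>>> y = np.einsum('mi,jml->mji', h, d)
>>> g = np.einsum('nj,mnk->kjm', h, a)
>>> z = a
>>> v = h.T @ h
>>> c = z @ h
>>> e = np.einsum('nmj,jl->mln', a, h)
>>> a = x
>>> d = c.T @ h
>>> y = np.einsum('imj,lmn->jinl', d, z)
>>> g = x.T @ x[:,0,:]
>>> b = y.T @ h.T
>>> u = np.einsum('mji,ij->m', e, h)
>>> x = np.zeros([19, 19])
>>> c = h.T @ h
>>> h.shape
(3, 11)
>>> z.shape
(3, 3, 3)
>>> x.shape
(19, 19)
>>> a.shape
(19, 19, 3)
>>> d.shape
(11, 3, 11)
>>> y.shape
(11, 11, 3, 3)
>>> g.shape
(3, 19, 3)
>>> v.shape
(11, 11)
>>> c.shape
(11, 11)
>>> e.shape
(3, 11, 3)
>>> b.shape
(3, 3, 11, 3)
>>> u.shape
(3,)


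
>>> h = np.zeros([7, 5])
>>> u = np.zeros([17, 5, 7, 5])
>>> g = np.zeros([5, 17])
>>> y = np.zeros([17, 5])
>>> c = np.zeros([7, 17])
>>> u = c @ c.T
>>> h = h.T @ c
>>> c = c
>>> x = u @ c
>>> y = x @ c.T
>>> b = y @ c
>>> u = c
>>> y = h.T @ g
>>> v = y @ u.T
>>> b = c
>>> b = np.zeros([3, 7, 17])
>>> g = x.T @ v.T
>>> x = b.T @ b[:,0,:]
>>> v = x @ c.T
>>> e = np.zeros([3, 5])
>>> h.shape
(5, 17)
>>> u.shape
(7, 17)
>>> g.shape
(17, 17)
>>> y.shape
(17, 17)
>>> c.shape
(7, 17)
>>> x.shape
(17, 7, 17)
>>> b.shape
(3, 7, 17)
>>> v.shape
(17, 7, 7)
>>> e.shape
(3, 5)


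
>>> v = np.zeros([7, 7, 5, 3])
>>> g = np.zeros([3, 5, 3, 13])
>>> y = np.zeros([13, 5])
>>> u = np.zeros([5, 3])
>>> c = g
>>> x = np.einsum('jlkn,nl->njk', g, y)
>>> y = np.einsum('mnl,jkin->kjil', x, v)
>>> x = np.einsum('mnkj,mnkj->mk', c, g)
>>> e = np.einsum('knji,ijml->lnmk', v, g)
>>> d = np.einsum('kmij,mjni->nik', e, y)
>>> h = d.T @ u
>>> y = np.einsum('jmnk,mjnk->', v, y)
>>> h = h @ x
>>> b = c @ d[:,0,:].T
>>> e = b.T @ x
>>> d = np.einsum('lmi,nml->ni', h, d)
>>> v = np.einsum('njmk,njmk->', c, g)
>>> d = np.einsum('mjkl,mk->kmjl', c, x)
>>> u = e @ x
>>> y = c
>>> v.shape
()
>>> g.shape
(3, 5, 3, 13)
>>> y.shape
(3, 5, 3, 13)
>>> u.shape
(5, 3, 5, 3)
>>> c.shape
(3, 5, 3, 13)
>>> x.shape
(3, 3)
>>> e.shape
(5, 3, 5, 3)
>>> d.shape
(3, 3, 5, 13)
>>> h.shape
(13, 3, 3)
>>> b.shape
(3, 5, 3, 5)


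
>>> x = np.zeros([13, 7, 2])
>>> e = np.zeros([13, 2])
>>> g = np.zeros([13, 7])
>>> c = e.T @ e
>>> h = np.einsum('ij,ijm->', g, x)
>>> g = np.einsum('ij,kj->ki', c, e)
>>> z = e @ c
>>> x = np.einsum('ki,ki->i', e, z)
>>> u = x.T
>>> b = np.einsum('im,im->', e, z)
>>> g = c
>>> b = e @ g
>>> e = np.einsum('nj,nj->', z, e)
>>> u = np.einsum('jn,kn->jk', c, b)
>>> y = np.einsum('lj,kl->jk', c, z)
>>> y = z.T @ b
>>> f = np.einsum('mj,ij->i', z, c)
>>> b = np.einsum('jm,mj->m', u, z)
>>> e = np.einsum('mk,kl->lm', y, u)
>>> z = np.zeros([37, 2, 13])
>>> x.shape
(2,)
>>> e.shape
(13, 2)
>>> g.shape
(2, 2)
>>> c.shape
(2, 2)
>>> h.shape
()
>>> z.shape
(37, 2, 13)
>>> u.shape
(2, 13)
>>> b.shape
(13,)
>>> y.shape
(2, 2)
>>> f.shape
(2,)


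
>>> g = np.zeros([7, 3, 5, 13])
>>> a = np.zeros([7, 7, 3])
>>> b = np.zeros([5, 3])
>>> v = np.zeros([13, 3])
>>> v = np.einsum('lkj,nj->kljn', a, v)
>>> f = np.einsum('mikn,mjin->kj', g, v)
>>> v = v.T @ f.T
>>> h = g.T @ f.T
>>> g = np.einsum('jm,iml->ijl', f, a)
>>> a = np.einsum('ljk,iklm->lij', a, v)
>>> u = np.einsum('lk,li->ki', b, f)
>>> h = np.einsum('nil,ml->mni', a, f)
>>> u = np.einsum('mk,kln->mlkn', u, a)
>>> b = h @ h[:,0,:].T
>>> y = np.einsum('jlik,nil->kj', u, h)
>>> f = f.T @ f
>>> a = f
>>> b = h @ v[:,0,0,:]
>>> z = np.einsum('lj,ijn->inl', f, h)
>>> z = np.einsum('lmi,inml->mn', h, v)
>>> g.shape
(7, 5, 3)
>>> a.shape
(7, 7)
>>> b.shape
(5, 7, 5)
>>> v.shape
(13, 3, 7, 5)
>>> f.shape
(7, 7)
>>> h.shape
(5, 7, 13)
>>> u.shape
(3, 13, 7, 7)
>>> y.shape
(7, 3)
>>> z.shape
(7, 3)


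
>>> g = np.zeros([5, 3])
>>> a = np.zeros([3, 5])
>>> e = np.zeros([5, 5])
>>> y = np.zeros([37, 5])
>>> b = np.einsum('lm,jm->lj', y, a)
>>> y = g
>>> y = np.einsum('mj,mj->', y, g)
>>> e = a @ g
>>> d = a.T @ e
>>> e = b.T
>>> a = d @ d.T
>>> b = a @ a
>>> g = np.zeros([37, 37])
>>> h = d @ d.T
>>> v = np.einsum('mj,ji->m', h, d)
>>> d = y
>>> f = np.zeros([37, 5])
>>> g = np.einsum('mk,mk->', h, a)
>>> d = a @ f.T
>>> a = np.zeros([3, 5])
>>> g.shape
()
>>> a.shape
(3, 5)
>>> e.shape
(3, 37)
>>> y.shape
()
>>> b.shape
(5, 5)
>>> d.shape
(5, 37)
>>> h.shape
(5, 5)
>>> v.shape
(5,)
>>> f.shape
(37, 5)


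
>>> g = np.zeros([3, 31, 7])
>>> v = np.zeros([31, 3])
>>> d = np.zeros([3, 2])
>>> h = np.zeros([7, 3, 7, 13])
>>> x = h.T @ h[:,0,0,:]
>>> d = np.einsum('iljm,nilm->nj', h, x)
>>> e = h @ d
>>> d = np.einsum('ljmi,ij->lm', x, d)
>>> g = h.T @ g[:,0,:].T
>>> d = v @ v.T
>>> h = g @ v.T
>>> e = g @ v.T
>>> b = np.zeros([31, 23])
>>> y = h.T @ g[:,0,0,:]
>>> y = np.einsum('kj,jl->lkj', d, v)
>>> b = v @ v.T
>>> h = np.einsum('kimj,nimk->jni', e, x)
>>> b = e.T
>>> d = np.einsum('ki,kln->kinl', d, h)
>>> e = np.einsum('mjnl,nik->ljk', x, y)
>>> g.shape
(13, 7, 3, 3)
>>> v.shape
(31, 3)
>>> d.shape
(31, 31, 7, 13)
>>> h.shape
(31, 13, 7)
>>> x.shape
(13, 7, 3, 13)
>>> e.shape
(13, 7, 31)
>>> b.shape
(31, 3, 7, 13)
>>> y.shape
(3, 31, 31)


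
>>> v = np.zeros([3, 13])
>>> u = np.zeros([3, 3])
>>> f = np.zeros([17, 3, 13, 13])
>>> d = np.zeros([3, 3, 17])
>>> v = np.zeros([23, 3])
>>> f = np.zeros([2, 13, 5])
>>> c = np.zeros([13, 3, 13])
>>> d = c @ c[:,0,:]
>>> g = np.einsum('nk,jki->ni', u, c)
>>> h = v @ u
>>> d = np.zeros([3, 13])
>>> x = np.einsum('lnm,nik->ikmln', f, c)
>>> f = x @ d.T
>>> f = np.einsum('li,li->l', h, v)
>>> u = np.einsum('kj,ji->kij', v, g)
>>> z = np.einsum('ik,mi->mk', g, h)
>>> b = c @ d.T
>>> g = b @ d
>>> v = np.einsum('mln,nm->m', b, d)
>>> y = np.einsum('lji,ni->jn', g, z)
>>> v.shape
(13,)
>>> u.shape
(23, 13, 3)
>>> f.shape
(23,)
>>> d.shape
(3, 13)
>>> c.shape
(13, 3, 13)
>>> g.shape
(13, 3, 13)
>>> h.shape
(23, 3)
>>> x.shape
(3, 13, 5, 2, 13)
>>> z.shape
(23, 13)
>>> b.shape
(13, 3, 3)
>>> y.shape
(3, 23)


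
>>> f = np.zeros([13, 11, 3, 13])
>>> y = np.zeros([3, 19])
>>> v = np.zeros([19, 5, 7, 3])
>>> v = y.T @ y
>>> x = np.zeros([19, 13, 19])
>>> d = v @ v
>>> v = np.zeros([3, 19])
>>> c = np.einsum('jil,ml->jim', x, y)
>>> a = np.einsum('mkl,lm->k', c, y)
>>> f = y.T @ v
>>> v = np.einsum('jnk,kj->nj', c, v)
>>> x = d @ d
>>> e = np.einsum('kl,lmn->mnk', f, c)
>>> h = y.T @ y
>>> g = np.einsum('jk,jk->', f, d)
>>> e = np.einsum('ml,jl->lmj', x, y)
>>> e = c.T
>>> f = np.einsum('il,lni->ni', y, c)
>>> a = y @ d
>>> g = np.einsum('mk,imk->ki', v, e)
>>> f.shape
(13, 3)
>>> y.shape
(3, 19)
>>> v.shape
(13, 19)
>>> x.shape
(19, 19)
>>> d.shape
(19, 19)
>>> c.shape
(19, 13, 3)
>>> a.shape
(3, 19)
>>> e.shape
(3, 13, 19)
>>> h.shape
(19, 19)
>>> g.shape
(19, 3)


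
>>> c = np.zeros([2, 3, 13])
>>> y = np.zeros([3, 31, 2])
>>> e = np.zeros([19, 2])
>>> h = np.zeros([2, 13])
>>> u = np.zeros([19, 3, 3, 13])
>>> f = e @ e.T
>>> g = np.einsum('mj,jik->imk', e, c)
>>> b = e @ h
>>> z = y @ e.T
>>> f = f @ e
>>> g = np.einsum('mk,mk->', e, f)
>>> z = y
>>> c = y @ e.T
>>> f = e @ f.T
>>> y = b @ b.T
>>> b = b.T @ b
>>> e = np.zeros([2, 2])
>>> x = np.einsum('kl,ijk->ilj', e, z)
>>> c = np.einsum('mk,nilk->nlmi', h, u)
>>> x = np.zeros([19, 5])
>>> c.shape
(19, 3, 2, 3)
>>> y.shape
(19, 19)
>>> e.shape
(2, 2)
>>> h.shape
(2, 13)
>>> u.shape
(19, 3, 3, 13)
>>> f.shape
(19, 19)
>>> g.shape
()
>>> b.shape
(13, 13)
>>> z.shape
(3, 31, 2)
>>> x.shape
(19, 5)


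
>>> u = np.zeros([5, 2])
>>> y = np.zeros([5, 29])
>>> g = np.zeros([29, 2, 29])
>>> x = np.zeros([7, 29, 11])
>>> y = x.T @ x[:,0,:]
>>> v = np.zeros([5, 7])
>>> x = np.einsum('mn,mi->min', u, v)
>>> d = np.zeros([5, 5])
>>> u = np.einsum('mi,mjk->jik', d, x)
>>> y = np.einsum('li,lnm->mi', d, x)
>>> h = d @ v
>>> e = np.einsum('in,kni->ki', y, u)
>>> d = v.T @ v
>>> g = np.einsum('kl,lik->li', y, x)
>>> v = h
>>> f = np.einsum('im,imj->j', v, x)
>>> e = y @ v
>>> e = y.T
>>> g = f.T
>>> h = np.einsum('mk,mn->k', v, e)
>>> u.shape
(7, 5, 2)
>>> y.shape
(2, 5)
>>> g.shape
(2,)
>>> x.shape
(5, 7, 2)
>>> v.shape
(5, 7)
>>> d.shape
(7, 7)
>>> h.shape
(7,)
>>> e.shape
(5, 2)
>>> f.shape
(2,)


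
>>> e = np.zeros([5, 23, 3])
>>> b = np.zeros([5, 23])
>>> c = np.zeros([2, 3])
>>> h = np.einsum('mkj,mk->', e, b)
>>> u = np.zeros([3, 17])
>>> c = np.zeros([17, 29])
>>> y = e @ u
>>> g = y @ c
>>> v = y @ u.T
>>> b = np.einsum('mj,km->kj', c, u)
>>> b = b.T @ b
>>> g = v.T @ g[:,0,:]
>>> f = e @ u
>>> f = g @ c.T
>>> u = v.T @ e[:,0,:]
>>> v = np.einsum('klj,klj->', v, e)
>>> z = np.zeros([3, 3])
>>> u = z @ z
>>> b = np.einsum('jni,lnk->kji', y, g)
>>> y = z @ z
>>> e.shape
(5, 23, 3)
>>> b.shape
(29, 5, 17)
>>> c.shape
(17, 29)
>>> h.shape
()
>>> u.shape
(3, 3)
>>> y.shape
(3, 3)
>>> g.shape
(3, 23, 29)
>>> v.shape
()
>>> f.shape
(3, 23, 17)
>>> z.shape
(3, 3)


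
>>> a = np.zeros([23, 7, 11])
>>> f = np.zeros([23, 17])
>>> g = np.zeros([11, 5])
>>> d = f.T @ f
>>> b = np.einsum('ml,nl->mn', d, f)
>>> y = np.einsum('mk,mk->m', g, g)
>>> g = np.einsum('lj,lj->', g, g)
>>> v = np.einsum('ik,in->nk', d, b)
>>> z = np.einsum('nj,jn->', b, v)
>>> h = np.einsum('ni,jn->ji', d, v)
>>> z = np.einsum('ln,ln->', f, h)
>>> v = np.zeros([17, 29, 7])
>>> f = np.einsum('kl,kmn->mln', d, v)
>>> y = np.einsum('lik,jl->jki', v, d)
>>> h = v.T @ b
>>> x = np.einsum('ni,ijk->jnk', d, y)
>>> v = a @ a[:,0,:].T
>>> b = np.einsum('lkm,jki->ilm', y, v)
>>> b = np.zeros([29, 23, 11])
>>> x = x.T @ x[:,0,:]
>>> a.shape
(23, 7, 11)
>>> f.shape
(29, 17, 7)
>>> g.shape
()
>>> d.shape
(17, 17)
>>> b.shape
(29, 23, 11)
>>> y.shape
(17, 7, 29)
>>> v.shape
(23, 7, 23)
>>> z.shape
()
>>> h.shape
(7, 29, 23)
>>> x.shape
(29, 17, 29)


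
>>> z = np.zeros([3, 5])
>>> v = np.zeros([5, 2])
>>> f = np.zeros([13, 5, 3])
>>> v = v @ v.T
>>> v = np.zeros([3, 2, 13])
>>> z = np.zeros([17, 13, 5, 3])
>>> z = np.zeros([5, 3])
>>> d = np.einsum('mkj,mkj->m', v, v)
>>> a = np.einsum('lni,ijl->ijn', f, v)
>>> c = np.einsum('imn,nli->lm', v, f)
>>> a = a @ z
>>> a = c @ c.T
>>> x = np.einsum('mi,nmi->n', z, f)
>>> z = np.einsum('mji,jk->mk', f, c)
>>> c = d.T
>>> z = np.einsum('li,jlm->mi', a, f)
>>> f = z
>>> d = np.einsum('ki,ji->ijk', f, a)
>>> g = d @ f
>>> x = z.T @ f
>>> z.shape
(3, 5)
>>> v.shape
(3, 2, 13)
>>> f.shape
(3, 5)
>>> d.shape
(5, 5, 3)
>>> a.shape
(5, 5)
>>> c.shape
(3,)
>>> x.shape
(5, 5)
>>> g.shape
(5, 5, 5)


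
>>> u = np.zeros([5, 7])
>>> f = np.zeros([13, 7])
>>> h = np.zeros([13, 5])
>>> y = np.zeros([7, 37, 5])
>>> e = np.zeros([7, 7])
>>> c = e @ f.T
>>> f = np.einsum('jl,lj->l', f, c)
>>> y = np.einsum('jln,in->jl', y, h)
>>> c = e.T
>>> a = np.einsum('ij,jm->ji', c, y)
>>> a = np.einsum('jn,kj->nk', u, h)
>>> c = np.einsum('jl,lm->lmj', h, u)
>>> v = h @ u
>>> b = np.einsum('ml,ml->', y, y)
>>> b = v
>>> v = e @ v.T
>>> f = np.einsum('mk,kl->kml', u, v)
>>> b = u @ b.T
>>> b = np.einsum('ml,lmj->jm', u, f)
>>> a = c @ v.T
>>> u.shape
(5, 7)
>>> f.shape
(7, 5, 13)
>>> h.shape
(13, 5)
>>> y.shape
(7, 37)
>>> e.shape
(7, 7)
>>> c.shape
(5, 7, 13)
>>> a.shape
(5, 7, 7)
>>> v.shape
(7, 13)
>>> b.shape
(13, 5)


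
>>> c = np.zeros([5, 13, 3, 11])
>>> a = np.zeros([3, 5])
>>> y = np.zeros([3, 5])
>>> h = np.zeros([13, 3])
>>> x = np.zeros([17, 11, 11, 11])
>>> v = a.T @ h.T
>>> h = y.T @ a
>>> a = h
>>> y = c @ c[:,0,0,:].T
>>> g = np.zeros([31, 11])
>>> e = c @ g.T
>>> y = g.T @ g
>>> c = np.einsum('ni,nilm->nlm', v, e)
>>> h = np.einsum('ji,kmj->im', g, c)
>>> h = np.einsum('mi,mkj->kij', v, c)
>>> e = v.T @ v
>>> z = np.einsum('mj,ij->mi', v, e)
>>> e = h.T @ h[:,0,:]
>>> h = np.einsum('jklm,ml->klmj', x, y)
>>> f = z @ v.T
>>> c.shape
(5, 3, 31)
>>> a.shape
(5, 5)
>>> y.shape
(11, 11)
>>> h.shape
(11, 11, 11, 17)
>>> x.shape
(17, 11, 11, 11)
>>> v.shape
(5, 13)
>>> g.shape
(31, 11)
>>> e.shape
(31, 13, 31)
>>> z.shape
(5, 13)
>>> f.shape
(5, 5)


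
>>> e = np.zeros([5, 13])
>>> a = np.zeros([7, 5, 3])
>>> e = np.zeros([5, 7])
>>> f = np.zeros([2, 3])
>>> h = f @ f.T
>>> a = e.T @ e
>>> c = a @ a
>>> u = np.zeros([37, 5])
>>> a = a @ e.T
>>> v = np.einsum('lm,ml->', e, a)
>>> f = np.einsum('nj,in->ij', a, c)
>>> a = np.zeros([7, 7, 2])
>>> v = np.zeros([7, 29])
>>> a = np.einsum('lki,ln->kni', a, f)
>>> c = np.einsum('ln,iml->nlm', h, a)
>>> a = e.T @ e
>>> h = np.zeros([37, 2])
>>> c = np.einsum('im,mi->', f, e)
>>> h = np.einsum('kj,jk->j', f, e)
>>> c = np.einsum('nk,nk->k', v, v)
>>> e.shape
(5, 7)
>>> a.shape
(7, 7)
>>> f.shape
(7, 5)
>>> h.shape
(5,)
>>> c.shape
(29,)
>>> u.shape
(37, 5)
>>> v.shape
(7, 29)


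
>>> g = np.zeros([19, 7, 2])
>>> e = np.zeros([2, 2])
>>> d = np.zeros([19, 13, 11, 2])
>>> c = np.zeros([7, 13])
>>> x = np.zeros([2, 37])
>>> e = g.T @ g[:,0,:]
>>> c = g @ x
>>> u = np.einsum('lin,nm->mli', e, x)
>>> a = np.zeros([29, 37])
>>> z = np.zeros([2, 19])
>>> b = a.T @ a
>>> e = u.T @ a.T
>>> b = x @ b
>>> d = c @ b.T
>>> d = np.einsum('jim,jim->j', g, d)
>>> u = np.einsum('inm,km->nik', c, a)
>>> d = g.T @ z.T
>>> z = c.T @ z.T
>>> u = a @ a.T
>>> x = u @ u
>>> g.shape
(19, 7, 2)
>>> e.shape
(7, 2, 29)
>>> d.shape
(2, 7, 2)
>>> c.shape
(19, 7, 37)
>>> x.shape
(29, 29)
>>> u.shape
(29, 29)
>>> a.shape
(29, 37)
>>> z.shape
(37, 7, 2)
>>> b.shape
(2, 37)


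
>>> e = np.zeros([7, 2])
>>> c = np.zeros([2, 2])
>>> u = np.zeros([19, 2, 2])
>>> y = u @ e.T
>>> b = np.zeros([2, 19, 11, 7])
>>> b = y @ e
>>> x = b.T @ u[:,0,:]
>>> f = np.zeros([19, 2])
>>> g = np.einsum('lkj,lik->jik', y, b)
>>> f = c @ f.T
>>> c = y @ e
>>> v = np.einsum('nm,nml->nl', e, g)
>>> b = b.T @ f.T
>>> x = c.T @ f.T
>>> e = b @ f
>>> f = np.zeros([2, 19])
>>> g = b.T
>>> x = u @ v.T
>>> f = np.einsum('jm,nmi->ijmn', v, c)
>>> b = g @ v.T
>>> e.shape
(2, 2, 19)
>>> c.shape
(19, 2, 2)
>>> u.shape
(19, 2, 2)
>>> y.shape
(19, 2, 7)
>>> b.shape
(2, 2, 7)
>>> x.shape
(19, 2, 7)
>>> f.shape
(2, 7, 2, 19)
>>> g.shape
(2, 2, 2)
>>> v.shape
(7, 2)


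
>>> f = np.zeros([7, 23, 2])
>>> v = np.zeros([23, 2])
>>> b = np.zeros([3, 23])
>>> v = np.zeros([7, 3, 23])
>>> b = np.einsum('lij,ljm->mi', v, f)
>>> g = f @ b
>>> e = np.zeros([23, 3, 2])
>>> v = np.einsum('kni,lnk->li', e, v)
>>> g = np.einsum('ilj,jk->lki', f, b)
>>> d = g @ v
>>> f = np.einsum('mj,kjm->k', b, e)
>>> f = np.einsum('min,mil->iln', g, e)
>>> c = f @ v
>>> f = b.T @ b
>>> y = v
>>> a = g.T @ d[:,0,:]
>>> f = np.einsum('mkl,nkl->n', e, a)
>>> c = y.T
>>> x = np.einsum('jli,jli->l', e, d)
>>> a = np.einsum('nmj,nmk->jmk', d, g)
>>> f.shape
(7,)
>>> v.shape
(7, 2)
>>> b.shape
(2, 3)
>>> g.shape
(23, 3, 7)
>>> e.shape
(23, 3, 2)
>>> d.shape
(23, 3, 2)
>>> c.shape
(2, 7)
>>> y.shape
(7, 2)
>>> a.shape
(2, 3, 7)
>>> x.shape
(3,)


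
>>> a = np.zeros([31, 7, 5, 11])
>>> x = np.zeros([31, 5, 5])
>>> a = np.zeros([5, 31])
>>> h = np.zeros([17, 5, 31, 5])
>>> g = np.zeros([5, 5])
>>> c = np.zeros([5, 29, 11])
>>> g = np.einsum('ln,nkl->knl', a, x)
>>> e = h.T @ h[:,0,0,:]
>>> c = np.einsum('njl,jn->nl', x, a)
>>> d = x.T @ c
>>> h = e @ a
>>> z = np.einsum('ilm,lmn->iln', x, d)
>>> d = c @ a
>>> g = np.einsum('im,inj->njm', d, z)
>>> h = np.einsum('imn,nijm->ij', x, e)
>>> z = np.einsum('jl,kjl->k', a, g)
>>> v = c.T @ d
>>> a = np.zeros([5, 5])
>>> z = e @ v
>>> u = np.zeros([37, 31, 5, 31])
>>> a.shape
(5, 5)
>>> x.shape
(31, 5, 5)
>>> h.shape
(31, 5)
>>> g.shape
(5, 5, 31)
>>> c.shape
(31, 5)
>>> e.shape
(5, 31, 5, 5)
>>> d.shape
(31, 31)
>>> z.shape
(5, 31, 5, 31)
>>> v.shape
(5, 31)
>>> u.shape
(37, 31, 5, 31)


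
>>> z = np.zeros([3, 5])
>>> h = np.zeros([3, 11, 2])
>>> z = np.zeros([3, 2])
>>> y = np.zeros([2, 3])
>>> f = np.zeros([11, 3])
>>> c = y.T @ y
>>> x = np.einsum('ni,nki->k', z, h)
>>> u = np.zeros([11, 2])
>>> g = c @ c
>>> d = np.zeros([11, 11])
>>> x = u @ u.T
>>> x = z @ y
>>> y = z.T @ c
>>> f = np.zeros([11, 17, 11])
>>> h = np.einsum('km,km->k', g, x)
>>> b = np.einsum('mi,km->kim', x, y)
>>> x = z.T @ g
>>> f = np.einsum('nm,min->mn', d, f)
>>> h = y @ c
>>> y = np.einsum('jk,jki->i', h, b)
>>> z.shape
(3, 2)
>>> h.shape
(2, 3)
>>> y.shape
(3,)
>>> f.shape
(11, 11)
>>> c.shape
(3, 3)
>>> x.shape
(2, 3)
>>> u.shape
(11, 2)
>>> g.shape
(3, 3)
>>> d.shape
(11, 11)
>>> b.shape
(2, 3, 3)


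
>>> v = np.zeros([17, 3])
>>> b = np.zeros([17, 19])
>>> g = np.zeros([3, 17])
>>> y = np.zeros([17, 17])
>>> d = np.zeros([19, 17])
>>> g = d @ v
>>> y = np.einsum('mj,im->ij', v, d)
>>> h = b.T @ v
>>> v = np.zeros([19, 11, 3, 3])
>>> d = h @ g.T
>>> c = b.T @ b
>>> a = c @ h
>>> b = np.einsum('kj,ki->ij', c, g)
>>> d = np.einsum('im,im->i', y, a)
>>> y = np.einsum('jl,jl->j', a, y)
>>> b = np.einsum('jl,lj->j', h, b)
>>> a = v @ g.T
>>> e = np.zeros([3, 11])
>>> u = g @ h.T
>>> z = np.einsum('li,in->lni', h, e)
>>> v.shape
(19, 11, 3, 3)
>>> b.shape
(19,)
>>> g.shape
(19, 3)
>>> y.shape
(19,)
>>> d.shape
(19,)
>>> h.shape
(19, 3)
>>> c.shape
(19, 19)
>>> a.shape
(19, 11, 3, 19)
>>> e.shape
(3, 11)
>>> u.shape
(19, 19)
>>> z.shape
(19, 11, 3)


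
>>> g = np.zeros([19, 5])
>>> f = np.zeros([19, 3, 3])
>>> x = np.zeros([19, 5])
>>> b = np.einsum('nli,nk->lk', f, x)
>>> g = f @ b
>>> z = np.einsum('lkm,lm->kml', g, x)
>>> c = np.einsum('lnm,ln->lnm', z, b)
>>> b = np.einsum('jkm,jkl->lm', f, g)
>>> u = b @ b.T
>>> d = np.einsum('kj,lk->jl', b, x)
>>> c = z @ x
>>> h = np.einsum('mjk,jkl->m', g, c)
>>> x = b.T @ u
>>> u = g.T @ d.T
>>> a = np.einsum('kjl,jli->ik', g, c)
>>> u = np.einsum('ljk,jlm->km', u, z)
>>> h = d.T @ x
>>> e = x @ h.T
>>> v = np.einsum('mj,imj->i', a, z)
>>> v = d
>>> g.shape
(19, 3, 5)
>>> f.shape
(19, 3, 3)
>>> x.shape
(3, 5)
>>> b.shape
(5, 3)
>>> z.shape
(3, 5, 19)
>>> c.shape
(3, 5, 5)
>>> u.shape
(3, 19)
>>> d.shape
(3, 19)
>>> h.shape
(19, 5)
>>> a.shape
(5, 19)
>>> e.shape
(3, 19)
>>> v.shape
(3, 19)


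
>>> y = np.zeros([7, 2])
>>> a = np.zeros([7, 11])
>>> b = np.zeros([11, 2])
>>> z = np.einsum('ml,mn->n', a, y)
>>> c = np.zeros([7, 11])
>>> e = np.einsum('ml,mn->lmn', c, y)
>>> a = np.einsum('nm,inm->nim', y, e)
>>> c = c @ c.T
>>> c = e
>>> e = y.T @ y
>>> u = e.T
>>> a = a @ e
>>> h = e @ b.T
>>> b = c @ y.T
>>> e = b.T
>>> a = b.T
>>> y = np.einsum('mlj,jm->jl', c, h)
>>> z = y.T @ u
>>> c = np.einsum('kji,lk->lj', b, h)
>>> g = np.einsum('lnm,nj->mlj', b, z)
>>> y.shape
(2, 7)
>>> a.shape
(7, 7, 11)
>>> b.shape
(11, 7, 7)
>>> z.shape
(7, 2)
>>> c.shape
(2, 7)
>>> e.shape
(7, 7, 11)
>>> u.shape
(2, 2)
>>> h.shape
(2, 11)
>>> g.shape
(7, 11, 2)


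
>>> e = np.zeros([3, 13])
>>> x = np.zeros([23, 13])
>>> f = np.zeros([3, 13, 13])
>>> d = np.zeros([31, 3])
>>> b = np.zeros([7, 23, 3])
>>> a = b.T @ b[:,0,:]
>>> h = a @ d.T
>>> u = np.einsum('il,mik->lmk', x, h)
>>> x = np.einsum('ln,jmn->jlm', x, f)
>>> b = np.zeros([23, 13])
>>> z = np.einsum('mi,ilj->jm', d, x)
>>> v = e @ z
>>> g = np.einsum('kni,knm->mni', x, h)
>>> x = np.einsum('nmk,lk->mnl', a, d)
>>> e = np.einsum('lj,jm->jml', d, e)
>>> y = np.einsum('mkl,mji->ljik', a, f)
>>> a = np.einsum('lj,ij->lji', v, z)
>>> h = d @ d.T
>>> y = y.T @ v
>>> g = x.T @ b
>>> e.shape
(3, 13, 31)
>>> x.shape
(23, 3, 31)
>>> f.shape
(3, 13, 13)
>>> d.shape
(31, 3)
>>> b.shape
(23, 13)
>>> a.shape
(3, 31, 13)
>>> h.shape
(31, 31)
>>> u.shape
(13, 3, 31)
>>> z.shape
(13, 31)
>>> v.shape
(3, 31)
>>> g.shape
(31, 3, 13)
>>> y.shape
(23, 13, 13, 31)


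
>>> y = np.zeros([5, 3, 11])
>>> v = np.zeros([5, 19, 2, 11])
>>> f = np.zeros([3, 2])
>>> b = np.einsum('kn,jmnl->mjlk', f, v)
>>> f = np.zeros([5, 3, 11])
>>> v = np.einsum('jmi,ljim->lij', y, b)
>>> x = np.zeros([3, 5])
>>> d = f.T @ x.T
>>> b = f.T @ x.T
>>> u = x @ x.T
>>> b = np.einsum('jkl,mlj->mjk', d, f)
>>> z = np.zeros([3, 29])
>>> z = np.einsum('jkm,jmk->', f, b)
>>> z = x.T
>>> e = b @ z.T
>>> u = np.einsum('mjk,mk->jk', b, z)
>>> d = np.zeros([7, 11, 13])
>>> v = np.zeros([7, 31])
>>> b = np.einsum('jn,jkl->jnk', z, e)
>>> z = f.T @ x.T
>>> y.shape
(5, 3, 11)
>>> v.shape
(7, 31)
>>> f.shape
(5, 3, 11)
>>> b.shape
(5, 3, 11)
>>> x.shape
(3, 5)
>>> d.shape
(7, 11, 13)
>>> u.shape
(11, 3)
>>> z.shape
(11, 3, 3)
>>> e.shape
(5, 11, 5)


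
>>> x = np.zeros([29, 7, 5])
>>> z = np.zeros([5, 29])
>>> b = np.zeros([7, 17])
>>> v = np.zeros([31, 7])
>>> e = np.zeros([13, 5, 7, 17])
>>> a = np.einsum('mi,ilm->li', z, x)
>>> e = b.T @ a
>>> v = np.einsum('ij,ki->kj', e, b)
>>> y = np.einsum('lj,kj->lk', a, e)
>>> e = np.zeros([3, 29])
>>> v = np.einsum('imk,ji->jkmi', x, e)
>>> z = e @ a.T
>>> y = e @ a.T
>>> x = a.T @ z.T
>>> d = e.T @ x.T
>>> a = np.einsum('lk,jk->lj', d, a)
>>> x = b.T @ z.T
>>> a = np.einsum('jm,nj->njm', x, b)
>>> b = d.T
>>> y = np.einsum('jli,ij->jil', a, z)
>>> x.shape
(17, 3)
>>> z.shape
(3, 7)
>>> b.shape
(29, 29)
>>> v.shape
(3, 5, 7, 29)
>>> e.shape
(3, 29)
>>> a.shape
(7, 17, 3)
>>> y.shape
(7, 3, 17)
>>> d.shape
(29, 29)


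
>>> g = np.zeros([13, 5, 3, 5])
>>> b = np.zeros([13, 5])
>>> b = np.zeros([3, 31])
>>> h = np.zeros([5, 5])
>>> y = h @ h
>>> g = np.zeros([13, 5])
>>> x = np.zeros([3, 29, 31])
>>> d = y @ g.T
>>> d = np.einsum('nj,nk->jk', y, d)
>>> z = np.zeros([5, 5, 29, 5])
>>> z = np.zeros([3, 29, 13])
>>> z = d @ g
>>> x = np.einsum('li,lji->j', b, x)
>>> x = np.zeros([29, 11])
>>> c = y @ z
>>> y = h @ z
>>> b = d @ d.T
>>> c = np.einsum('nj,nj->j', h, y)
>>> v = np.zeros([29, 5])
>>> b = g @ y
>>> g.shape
(13, 5)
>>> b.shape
(13, 5)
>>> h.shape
(5, 5)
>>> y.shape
(5, 5)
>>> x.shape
(29, 11)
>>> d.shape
(5, 13)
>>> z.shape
(5, 5)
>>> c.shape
(5,)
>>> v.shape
(29, 5)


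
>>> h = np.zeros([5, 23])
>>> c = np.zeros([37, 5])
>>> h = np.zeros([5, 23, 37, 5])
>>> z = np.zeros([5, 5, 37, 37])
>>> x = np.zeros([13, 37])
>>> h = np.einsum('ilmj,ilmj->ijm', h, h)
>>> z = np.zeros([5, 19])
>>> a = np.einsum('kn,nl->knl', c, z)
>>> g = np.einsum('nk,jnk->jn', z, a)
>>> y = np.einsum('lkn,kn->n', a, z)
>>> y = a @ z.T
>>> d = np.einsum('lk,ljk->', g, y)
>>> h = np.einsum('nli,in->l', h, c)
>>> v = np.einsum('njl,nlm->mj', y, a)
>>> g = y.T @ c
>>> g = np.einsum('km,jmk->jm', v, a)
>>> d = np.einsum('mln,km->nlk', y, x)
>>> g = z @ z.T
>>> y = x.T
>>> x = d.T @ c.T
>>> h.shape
(5,)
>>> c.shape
(37, 5)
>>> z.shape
(5, 19)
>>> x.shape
(13, 5, 37)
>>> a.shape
(37, 5, 19)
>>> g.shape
(5, 5)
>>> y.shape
(37, 13)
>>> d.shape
(5, 5, 13)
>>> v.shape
(19, 5)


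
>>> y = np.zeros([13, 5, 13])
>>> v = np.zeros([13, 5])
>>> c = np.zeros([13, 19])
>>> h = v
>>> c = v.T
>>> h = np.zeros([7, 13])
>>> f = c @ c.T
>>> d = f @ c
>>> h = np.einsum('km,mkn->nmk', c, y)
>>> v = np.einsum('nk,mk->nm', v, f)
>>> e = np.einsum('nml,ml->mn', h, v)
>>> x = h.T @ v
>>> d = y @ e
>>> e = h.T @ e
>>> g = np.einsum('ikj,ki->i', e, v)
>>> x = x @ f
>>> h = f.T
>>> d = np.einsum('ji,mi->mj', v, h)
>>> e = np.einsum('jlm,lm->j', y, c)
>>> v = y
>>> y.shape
(13, 5, 13)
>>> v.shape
(13, 5, 13)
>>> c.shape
(5, 13)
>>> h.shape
(5, 5)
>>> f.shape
(5, 5)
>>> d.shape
(5, 13)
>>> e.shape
(13,)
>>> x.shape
(5, 13, 5)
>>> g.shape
(5,)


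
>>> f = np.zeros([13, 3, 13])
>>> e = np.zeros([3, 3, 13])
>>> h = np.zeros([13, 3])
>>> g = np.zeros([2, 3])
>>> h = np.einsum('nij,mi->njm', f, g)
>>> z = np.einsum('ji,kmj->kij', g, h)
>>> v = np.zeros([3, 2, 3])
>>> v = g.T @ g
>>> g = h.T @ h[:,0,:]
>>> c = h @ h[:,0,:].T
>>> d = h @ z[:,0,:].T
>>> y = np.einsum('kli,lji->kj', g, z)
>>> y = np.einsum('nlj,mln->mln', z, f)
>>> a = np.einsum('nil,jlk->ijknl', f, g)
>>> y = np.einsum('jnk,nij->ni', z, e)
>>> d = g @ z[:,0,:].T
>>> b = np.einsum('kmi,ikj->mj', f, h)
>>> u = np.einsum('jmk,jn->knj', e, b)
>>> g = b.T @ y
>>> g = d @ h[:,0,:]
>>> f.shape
(13, 3, 13)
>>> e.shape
(3, 3, 13)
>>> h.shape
(13, 13, 2)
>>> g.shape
(2, 13, 2)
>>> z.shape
(13, 3, 2)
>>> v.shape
(3, 3)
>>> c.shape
(13, 13, 13)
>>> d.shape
(2, 13, 13)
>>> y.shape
(3, 3)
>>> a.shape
(3, 2, 2, 13, 13)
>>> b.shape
(3, 2)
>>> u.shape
(13, 2, 3)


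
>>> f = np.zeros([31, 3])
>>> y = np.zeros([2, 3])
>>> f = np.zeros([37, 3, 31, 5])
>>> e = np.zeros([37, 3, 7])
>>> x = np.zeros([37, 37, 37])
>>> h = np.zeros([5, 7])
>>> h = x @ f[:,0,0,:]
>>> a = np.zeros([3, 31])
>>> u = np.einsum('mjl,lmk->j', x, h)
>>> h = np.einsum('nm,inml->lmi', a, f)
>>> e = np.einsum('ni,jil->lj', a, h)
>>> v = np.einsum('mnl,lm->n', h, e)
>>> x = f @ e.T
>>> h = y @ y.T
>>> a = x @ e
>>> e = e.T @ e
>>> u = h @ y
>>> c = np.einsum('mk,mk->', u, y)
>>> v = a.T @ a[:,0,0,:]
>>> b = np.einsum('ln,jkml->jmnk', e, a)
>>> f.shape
(37, 3, 31, 5)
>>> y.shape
(2, 3)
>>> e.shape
(5, 5)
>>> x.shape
(37, 3, 31, 37)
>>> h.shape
(2, 2)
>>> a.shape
(37, 3, 31, 5)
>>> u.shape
(2, 3)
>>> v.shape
(5, 31, 3, 5)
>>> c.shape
()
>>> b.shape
(37, 31, 5, 3)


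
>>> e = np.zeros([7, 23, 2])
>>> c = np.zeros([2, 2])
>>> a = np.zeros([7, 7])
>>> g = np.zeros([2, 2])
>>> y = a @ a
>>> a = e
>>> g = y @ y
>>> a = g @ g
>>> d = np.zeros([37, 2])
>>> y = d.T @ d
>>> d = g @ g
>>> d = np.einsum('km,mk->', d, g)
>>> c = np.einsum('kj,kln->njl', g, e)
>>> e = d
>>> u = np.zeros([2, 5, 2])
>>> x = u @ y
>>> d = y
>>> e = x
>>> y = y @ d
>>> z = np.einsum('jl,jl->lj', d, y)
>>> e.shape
(2, 5, 2)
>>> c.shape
(2, 7, 23)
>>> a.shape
(7, 7)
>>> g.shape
(7, 7)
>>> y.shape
(2, 2)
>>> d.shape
(2, 2)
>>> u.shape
(2, 5, 2)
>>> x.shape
(2, 5, 2)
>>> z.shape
(2, 2)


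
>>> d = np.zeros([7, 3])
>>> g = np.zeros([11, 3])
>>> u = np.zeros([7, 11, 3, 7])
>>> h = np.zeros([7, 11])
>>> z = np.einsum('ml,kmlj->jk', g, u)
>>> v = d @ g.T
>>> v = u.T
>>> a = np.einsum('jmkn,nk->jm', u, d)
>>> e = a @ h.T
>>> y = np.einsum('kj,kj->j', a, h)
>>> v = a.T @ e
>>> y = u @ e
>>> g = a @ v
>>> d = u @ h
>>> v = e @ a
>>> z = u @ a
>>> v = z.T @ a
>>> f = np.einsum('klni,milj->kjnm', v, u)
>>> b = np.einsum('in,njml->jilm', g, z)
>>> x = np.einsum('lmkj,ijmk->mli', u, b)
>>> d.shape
(7, 11, 3, 11)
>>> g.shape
(7, 7)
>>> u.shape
(7, 11, 3, 7)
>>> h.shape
(7, 11)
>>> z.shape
(7, 11, 3, 11)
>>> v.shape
(11, 3, 11, 11)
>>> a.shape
(7, 11)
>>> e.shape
(7, 7)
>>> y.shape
(7, 11, 3, 7)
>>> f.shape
(11, 7, 11, 7)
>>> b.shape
(11, 7, 11, 3)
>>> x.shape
(11, 7, 11)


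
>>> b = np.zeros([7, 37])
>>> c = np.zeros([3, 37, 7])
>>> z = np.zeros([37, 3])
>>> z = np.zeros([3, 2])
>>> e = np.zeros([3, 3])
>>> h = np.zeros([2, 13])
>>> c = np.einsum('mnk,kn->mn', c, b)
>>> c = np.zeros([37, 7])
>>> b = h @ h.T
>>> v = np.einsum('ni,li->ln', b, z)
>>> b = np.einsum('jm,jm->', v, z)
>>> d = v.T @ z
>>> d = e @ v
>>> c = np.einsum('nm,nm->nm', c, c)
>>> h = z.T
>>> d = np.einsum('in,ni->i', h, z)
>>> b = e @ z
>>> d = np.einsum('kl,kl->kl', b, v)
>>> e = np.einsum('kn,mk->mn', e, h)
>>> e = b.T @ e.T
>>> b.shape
(3, 2)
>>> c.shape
(37, 7)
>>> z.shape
(3, 2)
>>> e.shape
(2, 2)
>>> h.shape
(2, 3)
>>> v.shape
(3, 2)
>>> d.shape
(3, 2)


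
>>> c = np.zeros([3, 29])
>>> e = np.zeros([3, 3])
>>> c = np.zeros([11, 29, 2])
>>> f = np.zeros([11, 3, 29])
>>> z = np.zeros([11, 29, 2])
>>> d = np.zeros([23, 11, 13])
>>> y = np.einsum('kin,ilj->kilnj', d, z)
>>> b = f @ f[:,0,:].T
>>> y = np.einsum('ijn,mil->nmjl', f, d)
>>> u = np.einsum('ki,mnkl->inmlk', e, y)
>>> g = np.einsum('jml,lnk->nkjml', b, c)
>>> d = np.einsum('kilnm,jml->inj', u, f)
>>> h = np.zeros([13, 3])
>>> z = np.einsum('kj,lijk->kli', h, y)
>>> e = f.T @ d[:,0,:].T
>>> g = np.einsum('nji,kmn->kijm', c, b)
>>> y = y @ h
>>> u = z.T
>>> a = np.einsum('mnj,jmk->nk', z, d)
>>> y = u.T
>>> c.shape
(11, 29, 2)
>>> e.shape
(29, 3, 23)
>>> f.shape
(11, 3, 29)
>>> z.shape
(13, 29, 23)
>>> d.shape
(23, 13, 11)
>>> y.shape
(13, 29, 23)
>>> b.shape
(11, 3, 11)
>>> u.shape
(23, 29, 13)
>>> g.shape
(11, 2, 29, 3)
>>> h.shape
(13, 3)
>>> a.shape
(29, 11)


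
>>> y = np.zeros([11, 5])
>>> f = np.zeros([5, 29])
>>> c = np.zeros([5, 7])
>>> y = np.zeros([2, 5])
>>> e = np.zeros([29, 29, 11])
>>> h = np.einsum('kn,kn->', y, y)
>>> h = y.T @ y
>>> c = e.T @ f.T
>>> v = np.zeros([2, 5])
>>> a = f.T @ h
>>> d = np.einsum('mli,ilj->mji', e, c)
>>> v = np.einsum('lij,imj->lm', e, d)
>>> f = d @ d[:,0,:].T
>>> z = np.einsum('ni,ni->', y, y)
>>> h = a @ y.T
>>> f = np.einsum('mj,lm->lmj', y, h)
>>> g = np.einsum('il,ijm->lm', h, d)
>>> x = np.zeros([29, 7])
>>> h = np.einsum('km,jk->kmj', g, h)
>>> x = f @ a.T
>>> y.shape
(2, 5)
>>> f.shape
(29, 2, 5)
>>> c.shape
(11, 29, 5)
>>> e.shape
(29, 29, 11)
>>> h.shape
(2, 11, 29)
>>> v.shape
(29, 5)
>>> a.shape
(29, 5)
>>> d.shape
(29, 5, 11)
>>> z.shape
()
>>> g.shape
(2, 11)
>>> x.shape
(29, 2, 29)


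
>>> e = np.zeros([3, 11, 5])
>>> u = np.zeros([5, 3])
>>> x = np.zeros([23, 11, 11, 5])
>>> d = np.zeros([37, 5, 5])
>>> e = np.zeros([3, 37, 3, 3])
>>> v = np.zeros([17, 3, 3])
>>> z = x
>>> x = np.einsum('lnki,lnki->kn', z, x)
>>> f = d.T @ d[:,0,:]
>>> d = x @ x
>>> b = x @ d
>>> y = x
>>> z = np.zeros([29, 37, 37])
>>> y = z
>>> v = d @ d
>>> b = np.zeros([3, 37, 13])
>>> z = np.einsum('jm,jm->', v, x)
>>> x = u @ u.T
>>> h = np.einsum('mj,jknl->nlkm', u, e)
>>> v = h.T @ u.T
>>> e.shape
(3, 37, 3, 3)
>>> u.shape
(5, 3)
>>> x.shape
(5, 5)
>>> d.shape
(11, 11)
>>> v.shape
(5, 37, 3, 5)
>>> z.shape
()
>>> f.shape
(5, 5, 5)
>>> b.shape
(3, 37, 13)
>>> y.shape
(29, 37, 37)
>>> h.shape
(3, 3, 37, 5)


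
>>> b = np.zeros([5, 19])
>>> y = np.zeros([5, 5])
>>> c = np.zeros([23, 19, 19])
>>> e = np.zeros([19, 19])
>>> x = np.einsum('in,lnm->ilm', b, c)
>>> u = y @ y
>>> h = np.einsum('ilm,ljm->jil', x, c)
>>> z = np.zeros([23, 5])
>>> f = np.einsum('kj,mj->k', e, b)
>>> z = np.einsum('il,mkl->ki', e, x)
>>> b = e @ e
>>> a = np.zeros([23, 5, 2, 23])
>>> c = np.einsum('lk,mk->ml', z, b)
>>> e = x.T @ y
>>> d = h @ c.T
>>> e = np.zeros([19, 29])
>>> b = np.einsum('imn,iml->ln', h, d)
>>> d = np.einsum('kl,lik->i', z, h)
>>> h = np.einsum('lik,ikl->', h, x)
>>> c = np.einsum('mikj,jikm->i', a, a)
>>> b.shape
(19, 23)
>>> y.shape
(5, 5)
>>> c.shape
(5,)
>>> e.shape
(19, 29)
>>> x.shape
(5, 23, 19)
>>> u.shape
(5, 5)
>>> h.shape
()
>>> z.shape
(23, 19)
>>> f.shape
(19,)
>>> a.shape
(23, 5, 2, 23)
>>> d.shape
(5,)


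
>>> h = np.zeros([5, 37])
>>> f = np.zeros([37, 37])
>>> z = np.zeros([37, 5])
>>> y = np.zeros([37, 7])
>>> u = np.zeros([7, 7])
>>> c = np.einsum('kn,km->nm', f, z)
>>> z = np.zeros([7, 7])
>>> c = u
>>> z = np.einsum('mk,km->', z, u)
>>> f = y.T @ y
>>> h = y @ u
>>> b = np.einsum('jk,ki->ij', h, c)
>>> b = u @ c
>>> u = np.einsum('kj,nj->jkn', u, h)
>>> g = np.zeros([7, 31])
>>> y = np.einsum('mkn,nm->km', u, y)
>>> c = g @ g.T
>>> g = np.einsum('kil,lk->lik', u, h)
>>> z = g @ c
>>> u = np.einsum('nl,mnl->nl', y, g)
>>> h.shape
(37, 7)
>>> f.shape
(7, 7)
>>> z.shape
(37, 7, 7)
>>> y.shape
(7, 7)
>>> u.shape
(7, 7)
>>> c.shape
(7, 7)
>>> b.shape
(7, 7)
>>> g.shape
(37, 7, 7)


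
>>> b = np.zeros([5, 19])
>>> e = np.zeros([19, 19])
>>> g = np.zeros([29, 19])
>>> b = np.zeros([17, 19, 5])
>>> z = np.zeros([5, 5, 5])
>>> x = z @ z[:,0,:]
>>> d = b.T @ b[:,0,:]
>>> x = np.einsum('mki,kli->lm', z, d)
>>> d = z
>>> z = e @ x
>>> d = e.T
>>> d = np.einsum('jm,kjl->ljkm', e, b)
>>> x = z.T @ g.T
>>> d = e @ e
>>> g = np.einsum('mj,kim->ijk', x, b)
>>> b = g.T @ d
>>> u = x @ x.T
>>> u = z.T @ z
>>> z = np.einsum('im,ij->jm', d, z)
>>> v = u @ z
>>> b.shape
(17, 29, 19)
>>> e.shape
(19, 19)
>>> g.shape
(19, 29, 17)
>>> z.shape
(5, 19)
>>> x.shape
(5, 29)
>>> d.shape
(19, 19)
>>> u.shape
(5, 5)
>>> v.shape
(5, 19)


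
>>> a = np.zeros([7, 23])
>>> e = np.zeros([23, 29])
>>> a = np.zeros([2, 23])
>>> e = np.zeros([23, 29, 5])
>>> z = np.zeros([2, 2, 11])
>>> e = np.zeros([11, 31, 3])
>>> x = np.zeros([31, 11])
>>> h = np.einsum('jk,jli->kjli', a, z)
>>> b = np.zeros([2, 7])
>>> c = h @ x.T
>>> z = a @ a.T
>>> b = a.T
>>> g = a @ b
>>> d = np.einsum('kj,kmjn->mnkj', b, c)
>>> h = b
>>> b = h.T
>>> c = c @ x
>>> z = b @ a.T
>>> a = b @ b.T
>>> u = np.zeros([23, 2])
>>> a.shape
(2, 2)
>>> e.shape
(11, 31, 3)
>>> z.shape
(2, 2)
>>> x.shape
(31, 11)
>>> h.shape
(23, 2)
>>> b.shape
(2, 23)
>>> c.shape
(23, 2, 2, 11)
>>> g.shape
(2, 2)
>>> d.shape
(2, 31, 23, 2)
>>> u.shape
(23, 2)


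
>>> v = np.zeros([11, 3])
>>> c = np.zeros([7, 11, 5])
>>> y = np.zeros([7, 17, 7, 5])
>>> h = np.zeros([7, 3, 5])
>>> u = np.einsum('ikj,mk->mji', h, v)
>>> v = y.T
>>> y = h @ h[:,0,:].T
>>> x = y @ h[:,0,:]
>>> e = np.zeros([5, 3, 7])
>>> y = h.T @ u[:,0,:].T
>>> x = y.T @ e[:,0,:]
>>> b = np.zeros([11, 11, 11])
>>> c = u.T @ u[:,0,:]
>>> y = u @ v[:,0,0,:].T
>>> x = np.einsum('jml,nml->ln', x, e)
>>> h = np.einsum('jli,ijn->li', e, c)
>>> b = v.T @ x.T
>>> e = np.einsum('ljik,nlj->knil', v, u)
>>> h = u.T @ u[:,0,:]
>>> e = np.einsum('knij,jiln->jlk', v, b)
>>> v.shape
(5, 7, 17, 7)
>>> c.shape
(7, 5, 7)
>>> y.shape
(11, 5, 5)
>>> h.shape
(7, 5, 7)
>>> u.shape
(11, 5, 7)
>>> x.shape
(7, 5)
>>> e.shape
(7, 7, 5)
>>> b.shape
(7, 17, 7, 7)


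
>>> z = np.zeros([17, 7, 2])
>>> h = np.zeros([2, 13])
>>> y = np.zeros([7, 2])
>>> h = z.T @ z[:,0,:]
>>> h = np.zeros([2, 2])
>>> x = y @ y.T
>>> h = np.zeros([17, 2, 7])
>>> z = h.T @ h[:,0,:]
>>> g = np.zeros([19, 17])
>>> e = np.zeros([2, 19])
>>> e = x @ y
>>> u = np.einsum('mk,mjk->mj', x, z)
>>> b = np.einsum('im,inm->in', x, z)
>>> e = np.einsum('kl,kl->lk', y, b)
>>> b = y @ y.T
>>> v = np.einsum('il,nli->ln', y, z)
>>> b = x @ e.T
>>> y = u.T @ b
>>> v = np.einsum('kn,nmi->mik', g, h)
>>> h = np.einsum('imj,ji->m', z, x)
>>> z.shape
(7, 2, 7)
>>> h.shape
(2,)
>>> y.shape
(2, 2)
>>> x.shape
(7, 7)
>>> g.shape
(19, 17)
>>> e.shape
(2, 7)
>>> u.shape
(7, 2)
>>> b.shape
(7, 2)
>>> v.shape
(2, 7, 19)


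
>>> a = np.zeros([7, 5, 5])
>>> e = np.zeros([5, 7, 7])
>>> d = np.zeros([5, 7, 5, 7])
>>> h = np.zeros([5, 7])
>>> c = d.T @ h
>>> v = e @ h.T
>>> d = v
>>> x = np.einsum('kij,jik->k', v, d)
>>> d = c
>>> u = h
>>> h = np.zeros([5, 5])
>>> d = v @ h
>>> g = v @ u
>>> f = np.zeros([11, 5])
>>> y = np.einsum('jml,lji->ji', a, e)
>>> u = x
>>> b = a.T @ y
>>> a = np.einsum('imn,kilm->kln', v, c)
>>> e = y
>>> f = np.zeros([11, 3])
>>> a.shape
(7, 7, 5)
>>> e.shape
(7, 7)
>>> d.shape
(5, 7, 5)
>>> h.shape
(5, 5)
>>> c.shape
(7, 5, 7, 7)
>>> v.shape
(5, 7, 5)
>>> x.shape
(5,)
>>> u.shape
(5,)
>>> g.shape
(5, 7, 7)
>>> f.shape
(11, 3)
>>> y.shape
(7, 7)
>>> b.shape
(5, 5, 7)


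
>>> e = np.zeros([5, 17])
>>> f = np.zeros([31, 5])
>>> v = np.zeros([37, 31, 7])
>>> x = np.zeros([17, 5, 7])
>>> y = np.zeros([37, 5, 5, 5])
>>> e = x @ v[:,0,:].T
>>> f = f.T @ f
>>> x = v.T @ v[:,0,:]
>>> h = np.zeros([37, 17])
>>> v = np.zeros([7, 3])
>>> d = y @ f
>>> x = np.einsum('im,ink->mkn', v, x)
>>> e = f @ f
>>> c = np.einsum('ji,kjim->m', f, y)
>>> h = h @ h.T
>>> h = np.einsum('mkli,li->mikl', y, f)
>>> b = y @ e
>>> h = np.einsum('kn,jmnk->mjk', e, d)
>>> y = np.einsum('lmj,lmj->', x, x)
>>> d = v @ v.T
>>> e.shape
(5, 5)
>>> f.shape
(5, 5)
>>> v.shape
(7, 3)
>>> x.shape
(3, 7, 31)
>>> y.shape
()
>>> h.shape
(5, 37, 5)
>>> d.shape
(7, 7)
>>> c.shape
(5,)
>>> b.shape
(37, 5, 5, 5)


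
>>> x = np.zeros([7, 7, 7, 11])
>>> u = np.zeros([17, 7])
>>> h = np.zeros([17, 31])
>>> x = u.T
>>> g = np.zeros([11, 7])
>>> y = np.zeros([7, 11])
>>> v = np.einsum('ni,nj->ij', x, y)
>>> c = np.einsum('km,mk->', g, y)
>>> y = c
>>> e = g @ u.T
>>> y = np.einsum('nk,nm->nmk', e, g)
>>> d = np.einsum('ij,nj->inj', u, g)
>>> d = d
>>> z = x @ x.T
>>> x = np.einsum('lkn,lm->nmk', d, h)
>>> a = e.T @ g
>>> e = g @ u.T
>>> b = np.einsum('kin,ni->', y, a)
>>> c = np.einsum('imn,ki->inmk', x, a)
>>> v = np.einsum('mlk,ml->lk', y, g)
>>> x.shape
(7, 31, 11)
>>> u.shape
(17, 7)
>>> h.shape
(17, 31)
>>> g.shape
(11, 7)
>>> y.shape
(11, 7, 17)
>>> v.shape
(7, 17)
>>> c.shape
(7, 11, 31, 17)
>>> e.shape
(11, 17)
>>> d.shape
(17, 11, 7)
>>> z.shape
(7, 7)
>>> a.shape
(17, 7)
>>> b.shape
()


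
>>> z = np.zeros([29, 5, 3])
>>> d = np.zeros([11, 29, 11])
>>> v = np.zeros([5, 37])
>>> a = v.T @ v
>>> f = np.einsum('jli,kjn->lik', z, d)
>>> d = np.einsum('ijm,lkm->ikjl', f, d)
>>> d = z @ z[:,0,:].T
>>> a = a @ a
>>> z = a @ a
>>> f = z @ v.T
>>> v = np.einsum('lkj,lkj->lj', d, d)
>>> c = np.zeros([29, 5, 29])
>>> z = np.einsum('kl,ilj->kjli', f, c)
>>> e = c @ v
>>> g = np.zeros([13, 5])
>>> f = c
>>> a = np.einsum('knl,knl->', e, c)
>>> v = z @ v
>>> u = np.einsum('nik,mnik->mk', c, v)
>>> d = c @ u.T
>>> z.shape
(37, 29, 5, 29)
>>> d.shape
(29, 5, 37)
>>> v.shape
(37, 29, 5, 29)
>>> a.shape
()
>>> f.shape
(29, 5, 29)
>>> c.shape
(29, 5, 29)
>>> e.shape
(29, 5, 29)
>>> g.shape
(13, 5)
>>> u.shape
(37, 29)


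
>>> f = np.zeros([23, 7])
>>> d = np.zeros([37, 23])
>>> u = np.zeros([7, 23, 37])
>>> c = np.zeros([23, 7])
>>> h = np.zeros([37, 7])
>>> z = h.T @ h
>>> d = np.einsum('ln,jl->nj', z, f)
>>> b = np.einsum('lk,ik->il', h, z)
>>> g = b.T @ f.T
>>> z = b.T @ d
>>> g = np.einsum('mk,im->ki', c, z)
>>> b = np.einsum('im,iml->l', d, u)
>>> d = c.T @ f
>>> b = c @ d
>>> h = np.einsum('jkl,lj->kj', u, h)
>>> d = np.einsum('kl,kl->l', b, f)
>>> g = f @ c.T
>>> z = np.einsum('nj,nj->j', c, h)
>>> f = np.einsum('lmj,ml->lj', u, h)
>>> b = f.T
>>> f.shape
(7, 37)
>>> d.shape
(7,)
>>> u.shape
(7, 23, 37)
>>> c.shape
(23, 7)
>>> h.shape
(23, 7)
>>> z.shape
(7,)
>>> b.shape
(37, 7)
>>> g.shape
(23, 23)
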